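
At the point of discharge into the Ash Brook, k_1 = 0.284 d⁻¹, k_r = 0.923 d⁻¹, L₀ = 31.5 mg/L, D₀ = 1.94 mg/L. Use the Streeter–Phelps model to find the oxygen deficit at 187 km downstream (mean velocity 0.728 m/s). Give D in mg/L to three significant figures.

D ≈ 5.24 mg/L

Travel time t = x/v = 187 km / (0.728 m/s) = 187000 m / 0.728 m/s = 256900 s = 2.973 d.
k_1 L₀/(k_r−k_1) = 0.284×31.5/(0.923−0.284) = 8.946/0.6390 = 14.00 mg/L.
e^(−k_1 t) = e^(−0.284×2.973) = 0.4298; e^(−k_r t) = e^(−0.923×2.973) = 0.06431.
D = 14.00 × (0.4298 − 0.06431) + 1.94 × 0.06431 = 5.118 + 0.1248 = 5.242 mg/L.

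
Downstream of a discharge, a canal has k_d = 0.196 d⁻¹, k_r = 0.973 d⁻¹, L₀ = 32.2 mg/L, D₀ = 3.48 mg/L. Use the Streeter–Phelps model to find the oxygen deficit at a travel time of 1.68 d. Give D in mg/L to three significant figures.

D ≈ 4.94 mg/L

k_d L₀/(k_r−k_d) = 0.196×32.2/(0.973−0.196) = 6.311/0.7770 = 8.123 mg/L.
e^(−k_d t) = e^(−0.196×1.680) = 0.7194; e^(−k_r t) = e^(−0.973×1.680) = 0.1950.
D = 8.123 × (0.7194 − 0.1950) + 3.48 × 0.1950 = 4.260 + 0.6787 = 4.938 mg/L.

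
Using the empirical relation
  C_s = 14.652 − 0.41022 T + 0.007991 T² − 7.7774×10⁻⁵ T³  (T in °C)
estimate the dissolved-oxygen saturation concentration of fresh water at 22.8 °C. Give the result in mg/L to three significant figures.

C_s ≈ 8.53 mg/L

C_s = 14.652 − 0.41022×22.8 + 0.007991×22.8² − 7.7774×10⁻⁵×22.8³ = 8.531 mg/L.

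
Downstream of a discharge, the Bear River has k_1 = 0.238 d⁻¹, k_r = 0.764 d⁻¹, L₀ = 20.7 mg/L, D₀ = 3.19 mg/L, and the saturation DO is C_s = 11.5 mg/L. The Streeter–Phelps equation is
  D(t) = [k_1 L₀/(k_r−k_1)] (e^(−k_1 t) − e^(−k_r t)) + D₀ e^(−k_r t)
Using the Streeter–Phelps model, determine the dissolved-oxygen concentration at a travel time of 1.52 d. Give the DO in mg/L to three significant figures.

k_1 L₀/(k_r−k_1) = 0.238×20.7/(0.764−0.238) = 4.927/0.5260 = 9.366 mg/L.
e^(−k_1 t) = e^(−0.238×1.520) = 0.6964; e^(−k_r t) = e^(−0.764×1.520) = 0.3131.
D = 9.366 × (0.6964 − 0.3131) + 3.19 × 0.3131 = 3.591 + 0.9987 = 4.589 mg/L.
DO = C_s − D = 11.5 − 4.589 = 6.911 mg/L.

DO ≈ 6.91 mg/L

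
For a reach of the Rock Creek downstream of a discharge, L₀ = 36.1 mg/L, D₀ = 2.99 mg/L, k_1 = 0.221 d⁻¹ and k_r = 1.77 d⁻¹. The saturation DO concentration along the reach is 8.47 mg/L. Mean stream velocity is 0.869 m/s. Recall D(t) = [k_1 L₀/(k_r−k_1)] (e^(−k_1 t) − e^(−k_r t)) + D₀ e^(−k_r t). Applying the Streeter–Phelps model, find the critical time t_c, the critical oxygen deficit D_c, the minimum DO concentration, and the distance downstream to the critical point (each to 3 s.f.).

t_c = [1/(k_r−k_1)] ln[(k_r/k_1)(1 − D₀(k_r−k_1)/(k_1 L₀))]
= [1/(1.77−0.221)] ln[(1.77/0.221)(1 − 2.99×1.549/(0.221×36.1))]
= (1/1.549) ln[8.009 × 0.4195] = 0.6456 × ln(3.360) = 0.6456 × 1.212 = 0.7823 d.
D_c = (k_1/k_r) L₀ e^(−k_1 t_c) = (0.221/1.77) × 36.1 × e^(−0.221×0.7823) = 0.1249 × 36.1 × 0.8412 = 3.792 mg/L.
Minimum DO = C_s − D_c = 8.47 − 3.792 = 4.678 mg/L.
x_c = v t_c = 0.869 m/s × 0.7823 d × 86400 s/d = 58740 m ≈ 58.7 km.

t_c ≈ 0.782 d; D_c ≈ 3.79 mg/L; min DO ≈ 4.68 mg/L; x_c ≈ 58.7 km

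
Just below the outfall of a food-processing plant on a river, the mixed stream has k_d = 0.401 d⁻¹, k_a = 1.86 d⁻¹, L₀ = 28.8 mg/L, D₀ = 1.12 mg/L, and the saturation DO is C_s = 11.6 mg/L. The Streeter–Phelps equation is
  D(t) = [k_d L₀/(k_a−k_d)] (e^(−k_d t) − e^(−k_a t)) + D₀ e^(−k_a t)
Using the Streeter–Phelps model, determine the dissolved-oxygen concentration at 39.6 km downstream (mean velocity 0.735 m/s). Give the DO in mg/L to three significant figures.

DO ≈ 7.57 mg/L

Travel time t = x/v = 39.6 km / (0.735 m/s) = 39600 m / 0.735 m/s = 53880 s = 0.6236 d.
k_d L₀/(k_a−k_d) = 0.401×28.8/(1.86−0.401) = 11.55/1.459 = 7.916 mg/L.
e^(−k_d t) = e^(−0.401×0.6236) = 0.7788; e^(−k_a t) = e^(−1.86×0.6236) = 0.3135.
D = 7.916 × (0.7788 − 0.3135) + 1.12 × 0.3135 = 3.683 + 0.3512 = 4.034 mg/L.
DO = C_s − D = 11.6 − 4.034 = 7.566 mg/L.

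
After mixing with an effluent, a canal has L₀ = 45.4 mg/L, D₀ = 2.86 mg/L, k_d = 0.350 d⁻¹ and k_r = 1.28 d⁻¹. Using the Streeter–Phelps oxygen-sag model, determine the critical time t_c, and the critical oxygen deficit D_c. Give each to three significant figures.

At the critical point dD/dt = 0, so k_d L₀ e^(−k_d t) = k_r D. Substituting D(t) from the Streeter–Phelps equation and solving for t gives
t_c = ln[(k_r/k_d)(1 − D₀(k_r−k_d)/(k_d L₀))] / (k_r−k_d).
Here k_r−k_d = 0.9300 d⁻¹ and 1 − D₀(k_r−k_d)/(k_d L₀) = 1 − 2.86×0.9300/(0.350×45.4) = 0.8326, so
t_c = ln(3.657 × 0.8326) / 0.9300 = 1.113 / 0.9300 = 1.197 d.
D_c = (k_d/k_r) L₀ e^(−k_d t_c) = (0.350/1.28) × 45.4 × e^(−0.350×1.197) = 0.2734 × 45.4 × 0.6577 = 8.164 mg/L.

t_c ≈ 1.20 d; D_c ≈ 8.16 mg/L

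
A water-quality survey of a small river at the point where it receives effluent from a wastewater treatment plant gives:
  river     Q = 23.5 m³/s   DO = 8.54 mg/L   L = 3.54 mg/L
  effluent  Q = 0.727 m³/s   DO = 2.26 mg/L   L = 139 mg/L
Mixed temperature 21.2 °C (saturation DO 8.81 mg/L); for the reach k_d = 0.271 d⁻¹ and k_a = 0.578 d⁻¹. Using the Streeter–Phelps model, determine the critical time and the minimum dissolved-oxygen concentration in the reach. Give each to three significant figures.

t_c ≈ 2.24 d; minimum DO ≈ 6.87 mg/L

Mixed DO = (23.5×8.54 + 0.727×2.26)/(23.5+0.727) = 202.3/24.23 = 8.352 mg/L.
Mixed L₀ = (23.5×3.54 + 0.727×139)/(24.23) = 184.2/24.23 = 7.605 mg/L.
Initial deficit D₀ = C_s − DO₀ = 8.81 − 8.352 = 0.4584 mg/L.
t_c = (1/0.3070) ln[(0.578/0.271)(1 − 0.4584×0.3070/(0.271×7.605))] = 3.257 × ln(1.987) = 2.237 d.
D_c = (0.271/0.578) × 7.605 × e^(−0.271×2.237) = 0.4689 × 7.605 × 0.5454 = 1.945 mg/L.
Minimum DO = 8.81 − 1.945 = 6.865 mg/L.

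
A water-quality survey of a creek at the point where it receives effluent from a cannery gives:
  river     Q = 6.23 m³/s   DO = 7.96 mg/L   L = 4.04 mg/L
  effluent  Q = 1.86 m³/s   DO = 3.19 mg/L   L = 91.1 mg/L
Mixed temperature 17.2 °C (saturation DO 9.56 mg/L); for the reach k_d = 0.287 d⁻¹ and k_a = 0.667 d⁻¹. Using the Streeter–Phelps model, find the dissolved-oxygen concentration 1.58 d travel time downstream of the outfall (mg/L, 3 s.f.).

Mixed DO = (6.23×7.96 + 1.86×3.19)/(6.23+1.86) = 55.52/8.090 = 6.863 mg/L.
Mixed L₀ = (6.23×4.04 + 1.86×91.1)/(8.090) = 194.6/8.090 = 24.06 mg/L.
Initial deficit D₀ = C_s − DO₀ = 9.56 − 6.863 = 2.697 mg/L.
D(1.58) = [0.287×24.06/(0.667−0.287)](e^(−0.287×1.58) − e^(−0.667×1.58)) + 2.697 e^(−0.667×1.58)
= 18.17 × (0.6354 − 0.3486) + 2.697 × 0.3486 = 6.152 mg/L.
DO = 9.56 − 6.152 = 3.408 mg/L.

DO ≈ 3.41 mg/L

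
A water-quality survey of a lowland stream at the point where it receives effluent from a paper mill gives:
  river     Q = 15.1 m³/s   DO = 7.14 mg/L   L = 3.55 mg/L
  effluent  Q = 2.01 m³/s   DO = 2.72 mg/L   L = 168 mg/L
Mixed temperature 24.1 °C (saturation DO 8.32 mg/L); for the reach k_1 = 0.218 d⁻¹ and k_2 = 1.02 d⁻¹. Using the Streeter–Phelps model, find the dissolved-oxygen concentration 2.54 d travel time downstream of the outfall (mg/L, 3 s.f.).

DO ≈ 5.09 mg/L

Mixed DO = (15.1×7.14 + 2.01×2.72)/(15.1+2.01) = 113.3/17.11 = 6.621 mg/L.
Mixed L₀ = (15.1×3.55 + 2.01×168)/(17.11) = 391.3/17.11 = 22.87 mg/L.
Initial deficit D₀ = C_s − DO₀ = 8.32 − 6.621 = 1.699 mg/L.
D(2.54) = [0.218×22.87/(1.02−0.218)](e^(−0.218×2.54) − e^(−1.02×2.54)) + 1.699 e^(−1.02×2.54)
= 6.216 × (0.5748 − 0.07496) + 1.699 × 0.07496 = 3.235 mg/L.
DO = 8.32 − 3.235 = 5.085 mg/L.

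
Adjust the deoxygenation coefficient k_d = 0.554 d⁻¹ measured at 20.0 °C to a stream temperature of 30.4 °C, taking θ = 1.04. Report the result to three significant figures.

k_d ≈ 0.833 d⁻¹

k_d(T₂) = k_d(T₁) · θ^(T₂−T₁) = 0.554 × 1.04^(30.4−20.0)
= 0.554 × 1.04^10.4 = 0.554 × 1.504 = 0.8330 d⁻¹.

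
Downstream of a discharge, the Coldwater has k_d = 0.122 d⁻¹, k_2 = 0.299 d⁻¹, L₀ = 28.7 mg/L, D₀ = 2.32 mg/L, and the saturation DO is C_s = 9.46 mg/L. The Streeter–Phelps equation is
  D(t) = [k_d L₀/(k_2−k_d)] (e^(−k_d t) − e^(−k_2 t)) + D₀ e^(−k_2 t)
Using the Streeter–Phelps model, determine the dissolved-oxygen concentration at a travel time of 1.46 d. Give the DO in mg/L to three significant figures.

k_d L₀/(k_2−k_d) = 0.122×28.7/(0.299−0.122) = 3.501/0.1770 = 19.78 mg/L.
e^(−k_d t) = e^(−0.122×1.460) = 0.8368; e^(−k_2 t) = e^(−0.299×1.460) = 0.6463.
D = 19.78 × (0.8368 − 0.6463) + 2.32 × 0.6463 = 3.770 + 1.499 = 5.269 mg/L.
DO = C_s − D = 9.46 − 5.269 = 4.191 mg/L.

DO ≈ 4.19 mg/L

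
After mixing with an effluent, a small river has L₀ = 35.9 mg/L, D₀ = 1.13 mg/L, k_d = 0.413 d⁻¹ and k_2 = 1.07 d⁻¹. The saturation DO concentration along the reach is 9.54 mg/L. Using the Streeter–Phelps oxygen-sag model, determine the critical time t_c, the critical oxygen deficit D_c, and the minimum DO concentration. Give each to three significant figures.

t_c = [1/(k_2−k_d)] ln[(k_2/k_d)(1 − D₀(k_2−k_d)/(k_d L₀))]
= [1/(1.07−0.413)] ln[(1.07/0.413)(1 − 1.13×0.6570/(0.413×35.9))]
= (1/0.6570) ln[2.591 × 0.9499] = 1.522 × ln(2.461) = 1.522 × 0.9006 = 1.371 d.
D_c = (k_d/k_2) L₀ e^(−k_d t_c) = (0.413/1.07) × 35.9 × e^(−0.413×1.371) = 0.3860 × 35.9 × 0.5677 = 7.867 mg/L.
Minimum DO = C_s − D_c = 9.54 − 7.867 = 1.673 mg/L.

t_c ≈ 1.37 d; D_c ≈ 7.87 mg/L; min DO ≈ 1.67 mg/L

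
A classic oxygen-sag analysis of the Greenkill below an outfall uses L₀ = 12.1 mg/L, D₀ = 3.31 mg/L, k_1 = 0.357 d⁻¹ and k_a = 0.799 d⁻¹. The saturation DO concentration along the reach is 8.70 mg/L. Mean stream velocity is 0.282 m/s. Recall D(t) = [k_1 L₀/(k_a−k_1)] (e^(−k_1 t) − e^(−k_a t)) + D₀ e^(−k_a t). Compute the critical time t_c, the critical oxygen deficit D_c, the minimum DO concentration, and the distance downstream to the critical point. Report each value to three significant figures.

t_c ≈ 0.887 d; D_c ≈ 3.94 mg/L; min DO ≈ 4.76 mg/L; x_c ≈ 21.6 km

t_c = [1/(k_a−k_1)] ln[(k_a/k_1)(1 − D₀(k_a−k_1)/(k_1 L₀))]
= [1/(0.799−0.357)] ln[(0.799/0.357)(1 − 3.31×0.4420/(0.357×12.1))]
= (1/0.4420) ln[2.238 × 0.6613] = 2.262 × ln(1.480) = 2.262 × 0.3921 = 0.8871 d.
D_c = (k_1/k_a) L₀ e^(−k_1 t_c) = (0.357/0.799) × 12.1 × e^(−0.357×0.8871) = 0.4468 × 12.1 × 0.7286 = 3.939 mg/L.
Minimum DO = C_s − D_c = 8.70 − 3.939 = 4.761 mg/L.
x_c = v t_c = 0.282 m/s × 0.8871 d × 86400 s/d = 21610 m ≈ 21.6 km.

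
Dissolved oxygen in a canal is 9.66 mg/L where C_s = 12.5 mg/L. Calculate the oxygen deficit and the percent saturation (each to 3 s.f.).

D = C_s − C = 12.5 − 9.66 = 2.84 mg/L.
% saturation = 9.66/12.5 × 100 = 77.3 %.

D ≈ 2.84 mg/L; 77.3 % saturation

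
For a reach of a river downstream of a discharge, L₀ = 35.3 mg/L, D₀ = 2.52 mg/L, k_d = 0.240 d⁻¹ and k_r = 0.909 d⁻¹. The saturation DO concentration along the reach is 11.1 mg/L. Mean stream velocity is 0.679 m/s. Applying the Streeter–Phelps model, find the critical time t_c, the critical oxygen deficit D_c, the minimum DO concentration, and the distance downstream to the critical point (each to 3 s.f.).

With k_r/k_d = 3.788 and 1 − D₀(k_r−k_d)/(k_d L₀) = 0.8010,
t_c = ln(3.788 × 0.8010) / (0.909 − 0.240) = ln(3.034) / 0.6690 = 1.110/0.6690 = 1.659 d.
D_c = (k_d/k_r) L₀ e^(−k_d t_c) = (0.240/0.909) × 35.3 × e^(−0.240×1.659) = 0.2640 × 35.3 × 0.6716 = 6.259 mg/L.
Minimum DO = C_s − D_c = 11.1 − 6.259 = 4.841 mg/L.
x_c = v t_c = 0.679 m/s × 1.659 d × 86400 s/d = 97320 m ≈ 97.3 km.

t_c ≈ 1.66 d; D_c ≈ 6.26 mg/L; min DO ≈ 4.84 mg/L; x_c ≈ 97.3 km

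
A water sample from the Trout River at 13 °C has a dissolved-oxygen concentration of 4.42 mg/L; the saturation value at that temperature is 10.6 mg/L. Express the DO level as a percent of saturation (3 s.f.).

41.7 % saturation

% saturation = C/C_s × 100 = 4.42/10.6 × 100 = 41.7 %.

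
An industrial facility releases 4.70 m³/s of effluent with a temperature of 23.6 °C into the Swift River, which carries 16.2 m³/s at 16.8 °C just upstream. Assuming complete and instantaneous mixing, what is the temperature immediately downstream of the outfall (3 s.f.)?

18.3 °C

Flow-weighted mixing: C = (Q_r C_r + Q_w C_w)/(Q_r + Q_w)
= (16.2×16.8 + 4.70×23.6)/(16.2 + 4.70) = 383.1/20.90 = 18.33 °C.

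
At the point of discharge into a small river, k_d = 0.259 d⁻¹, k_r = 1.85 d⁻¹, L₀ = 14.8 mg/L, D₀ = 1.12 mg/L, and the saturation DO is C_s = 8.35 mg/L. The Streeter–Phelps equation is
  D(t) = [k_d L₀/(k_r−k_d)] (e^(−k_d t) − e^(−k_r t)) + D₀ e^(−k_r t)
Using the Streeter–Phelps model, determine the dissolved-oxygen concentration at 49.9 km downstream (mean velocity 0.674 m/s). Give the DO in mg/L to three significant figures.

Travel time t = x/v = 49.9 km / (0.674 m/s) = 49900 m / 0.674 m/s = 74040 s = 0.8569 d.
k_d L₀/(k_r−k_d) = 0.259×14.8/(1.85−0.259) = 3.833/1.591 = 2.409 mg/L.
e^(−k_d t) = e^(−0.259×0.8569) = 0.8010; e^(−k_r t) = e^(−1.85×0.8569) = 0.2049.
D = 2.409 × (0.8010 − 0.2049) + 1.12 × 0.2049 = 1.436 + 0.2295 = 1.666 mg/L.
DO = C_s − D = 8.35 − 1.666 = 6.684 mg/L.

DO ≈ 6.68 mg/L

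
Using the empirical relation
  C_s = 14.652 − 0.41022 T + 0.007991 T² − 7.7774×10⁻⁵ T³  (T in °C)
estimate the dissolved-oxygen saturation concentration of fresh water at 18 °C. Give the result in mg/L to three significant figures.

C_s ≈ 9.40 mg/L

C_s = 14.652 − 0.41022×18 + 0.007991×18² − 7.7774×10⁻⁵×18³ = 9.404 mg/L.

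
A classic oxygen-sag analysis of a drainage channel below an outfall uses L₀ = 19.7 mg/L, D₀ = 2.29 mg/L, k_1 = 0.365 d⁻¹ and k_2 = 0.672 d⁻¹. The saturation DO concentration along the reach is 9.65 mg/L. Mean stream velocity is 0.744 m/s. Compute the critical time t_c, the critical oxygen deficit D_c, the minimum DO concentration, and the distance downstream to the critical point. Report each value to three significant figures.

t_c ≈ 1.65 d; D_c ≈ 5.85 mg/L; min DO ≈ 3.80 mg/L; x_c ≈ 106 km

t_c = [1/(k_2−k_1)] ln[(k_2/k_1)(1 − D₀(k_2−k_1)/(k_1 L₀))]
= [1/(0.672−0.365)] ln[(0.672/0.365)(1 − 2.29×0.3070/(0.365×19.7))]
= (1/0.3070) ln[1.841 × 0.9022] = 3.257 × ln(1.661) = 3.257 × 0.5075 = 1.653 d.
L(t_c) = L₀ e^(−k_1 t_c) = 19.7 × 0.5470 = 10.78 mg/L, and at the critical point k_2 D_c = k_1 L, so D_c = (0.365/0.672) × 10.78 = 5.853 mg/L.
Minimum DO = C_s − D_c = 9.65 − 5.853 = 3.797 mg/L.
x_c = v t_c = 0.744 m/s × 1.653 d × 86400 s/d = 106300 m ≈ 106 km.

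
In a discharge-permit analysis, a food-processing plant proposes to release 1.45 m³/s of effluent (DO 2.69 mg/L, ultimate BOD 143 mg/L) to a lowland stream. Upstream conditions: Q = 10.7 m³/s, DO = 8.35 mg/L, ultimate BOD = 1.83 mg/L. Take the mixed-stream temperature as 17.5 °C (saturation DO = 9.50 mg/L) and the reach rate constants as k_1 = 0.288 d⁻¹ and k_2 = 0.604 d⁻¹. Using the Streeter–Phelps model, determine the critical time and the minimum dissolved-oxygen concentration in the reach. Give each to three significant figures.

Mixed DO = (10.7×8.35 + 1.45×2.69)/(10.7+1.45) = 93.25/12.15 = 7.675 mg/L.
Mixed L₀ = (10.7×1.83 + 1.45×143)/(12.15) = 226.9/12.15 = 18.68 mg/L.
Initial deficit D₀ = C_s − DO₀ = 9.50 − 7.675 = 1.825 mg/L.
t_c = (1/0.3160) ln[(0.604/0.288)(1 − 1.825×0.3160/(0.288×18.68))] = 3.165 × ln(1.872) = 1.985 d.
D_c = (0.288/0.604) × 18.68 × e^(−0.288×1.985) = 0.4768 × 18.68 × 0.5646 = 5.028 mg/L.
Minimum DO = 9.50 − 5.028 = 4.472 mg/L.

t_c ≈ 1.98 d; minimum DO ≈ 4.47 mg/L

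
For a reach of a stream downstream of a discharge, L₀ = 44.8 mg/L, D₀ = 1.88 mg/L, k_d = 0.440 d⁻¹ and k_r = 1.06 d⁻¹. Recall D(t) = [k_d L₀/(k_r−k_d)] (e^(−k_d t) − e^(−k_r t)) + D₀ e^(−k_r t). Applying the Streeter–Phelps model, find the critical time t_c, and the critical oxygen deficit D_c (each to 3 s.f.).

t_c = [1/(k_r−k_d)] ln[(k_r/k_d)(1 − D₀(k_r−k_d)/(k_d L₀))]
= [1/(1.06−0.440)] ln[(1.06/0.440)(1 − 1.88×0.6200/(0.440×44.8))]
= (1/0.6200) ln[2.409 × 0.9409] = 1.613 × ln(2.267) = 1.613 × 0.8183 = 1.320 d.
L(t_c) = L₀ e^(−k_d t_c) = 44.8 × 0.5595 = 25.07 mg/L, and at the critical point k_r D_c = k_d L, so D_c = (0.440/1.06) × 25.07 = 10.40 mg/L.

t_c ≈ 1.32 d; D_c ≈ 10.4 mg/L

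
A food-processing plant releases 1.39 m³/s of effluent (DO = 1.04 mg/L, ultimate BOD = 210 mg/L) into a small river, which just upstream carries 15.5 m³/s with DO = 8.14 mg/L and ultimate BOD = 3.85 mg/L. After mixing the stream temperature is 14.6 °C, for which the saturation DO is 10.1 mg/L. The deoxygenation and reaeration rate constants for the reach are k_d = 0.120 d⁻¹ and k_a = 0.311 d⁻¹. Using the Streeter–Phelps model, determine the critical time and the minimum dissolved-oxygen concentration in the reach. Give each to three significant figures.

t_c ≈ 3.85 d; minimum DO ≈ 5.04 mg/L

Mixed DO = (15.5×8.14 + 1.39×1.04)/(15.5+1.39) = 127.6/16.89 = 7.556 mg/L.
Mixed L₀ = (15.5×3.85 + 1.39×210)/(16.89) = 351.6/16.89 = 20.82 mg/L.
Initial deficit D₀ = C_s − DO₀ = 10.1 − 7.556 = 2.544 mg/L.
t_c = (1/0.1910) ln[(0.311/0.120)(1 − 2.544×0.1910/(0.120×20.82))] = 5.236 × ln(2.087) = 3.853 d.
D_c = (0.120/0.311) × 20.82 × e^(−0.120×3.853) = 0.3859 × 20.82 × 0.6298 = 5.058 mg/L.
Minimum DO = 10.1 − 5.058 = 5.042 mg/L.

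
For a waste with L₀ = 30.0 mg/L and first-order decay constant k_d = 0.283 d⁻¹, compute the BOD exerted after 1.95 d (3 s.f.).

y_t = L₀(1 − e^(−k_d t)) = 30.0 × (1 − e^(−0.283×1.95))
= 30.0 × (1 − 0.5759) = 30.0 × 0.4241 = 12.72 mg/L.

y ≈ 12.7 mg/L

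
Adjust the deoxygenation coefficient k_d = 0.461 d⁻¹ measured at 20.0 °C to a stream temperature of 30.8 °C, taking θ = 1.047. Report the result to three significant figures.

k_d ≈ 0.757 d⁻¹

k_d(T₂) = k_d(T₁) · θ^(T₂−T₁) = 0.461 × 1.047^(30.8−20.0)
= 0.461 × 1.047^10.8 = 0.461 × 1.642 = 0.7571 d⁻¹.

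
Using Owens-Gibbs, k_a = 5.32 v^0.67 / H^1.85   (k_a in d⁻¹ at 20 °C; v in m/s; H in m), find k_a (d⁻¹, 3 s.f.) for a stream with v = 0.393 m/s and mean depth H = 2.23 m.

k_a = 5.32 × 0.393^0.67 / 2.23^1.85 = 5.32 × 0.5349 / 4.409 = 0.6453 d⁻¹.

k_a ≈ 0.645 d⁻¹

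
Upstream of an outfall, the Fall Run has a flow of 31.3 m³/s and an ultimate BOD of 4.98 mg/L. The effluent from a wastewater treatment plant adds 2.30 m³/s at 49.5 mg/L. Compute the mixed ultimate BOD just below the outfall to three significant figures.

8.03 mg/L

Flow-weighted mixing: C = (Q_r C_r + Q_w C_w)/(Q_r + Q_w)
= (31.3×4.98 + 2.30×49.5)/(31.3 + 2.30) = 269.7/33.60 = 8.028 mg/L.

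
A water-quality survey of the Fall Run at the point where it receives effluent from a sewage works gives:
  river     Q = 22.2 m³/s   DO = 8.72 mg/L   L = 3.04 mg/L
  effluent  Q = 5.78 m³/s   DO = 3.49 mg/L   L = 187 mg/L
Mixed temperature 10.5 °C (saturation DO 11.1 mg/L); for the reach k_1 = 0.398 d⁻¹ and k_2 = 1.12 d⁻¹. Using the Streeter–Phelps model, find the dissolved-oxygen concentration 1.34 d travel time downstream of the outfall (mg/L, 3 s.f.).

Mixed DO = (22.2×8.72 + 5.78×3.49)/(22.2+5.78) = 213.8/27.98 = 7.640 mg/L.
Mixed L₀ = (22.2×3.04 + 5.78×187)/(27.98) = 1148/27.98 = 41.04 mg/L.
Initial deficit D₀ = C_s − DO₀ = 11.1 − 7.640 = 3.460 mg/L.
D(1.34) = [0.398×41.04/(1.12−0.398)](e^(−0.398×1.34) − e^(−1.12×1.34)) + 3.460 e^(−1.12×1.34)
= 22.62 × (0.5867 − 0.2230) + 3.460 × 0.2230 = 9.000 mg/L.
DO = 11.1 − 9.000 = 2.100 mg/L.

DO ≈ 2.10 mg/L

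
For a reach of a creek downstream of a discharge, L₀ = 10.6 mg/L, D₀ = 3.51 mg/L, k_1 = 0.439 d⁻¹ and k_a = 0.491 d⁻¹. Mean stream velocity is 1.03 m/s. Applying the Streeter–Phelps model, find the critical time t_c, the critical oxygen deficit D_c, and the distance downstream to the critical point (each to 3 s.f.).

t_c ≈ 1.38 d; D_c ≈ 5.16 mg/L; x_c ≈ 123 km

t_c = [1/(k_a−k_1)] ln[(k_a/k_1)(1 − D₀(k_a−k_1)/(k_1 L₀))]
= [1/(0.491−0.439)] ln[(0.491/0.439)(1 − 3.51×0.05200/(0.439×10.6))]
= (1/0.05200) ln[1.118 × 0.9608] = 19.23 × ln(1.075) = 19.23 × 0.07193 = 1.383 d.
D_c = (k_1/k_a) L₀ e^(−k_1 t_c) = (0.439/0.491) × 10.6 × e^(−0.439×1.383) = 0.8941 × 10.6 × 0.5448 = 5.164 mg/L.
x_c = v t_c = 1.03 m/s × 1.383 d × 86400 s/d = 123100 m ≈ 123 km.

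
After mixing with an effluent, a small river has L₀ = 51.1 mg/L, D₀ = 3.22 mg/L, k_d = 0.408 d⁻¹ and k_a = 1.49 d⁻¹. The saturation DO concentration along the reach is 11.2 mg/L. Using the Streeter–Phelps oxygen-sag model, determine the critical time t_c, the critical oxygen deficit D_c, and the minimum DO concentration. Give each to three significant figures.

t_c ≈ 1.03 d; D_c ≈ 9.20 mg/L; min DO ≈ 2.00 mg/L

t_c = [1/(k_a−k_d)] ln[(k_a/k_d)(1 − D₀(k_a−k_d)/(k_d L₀))]
= [1/(1.49−0.408)] ln[(1.49/0.408)(1 − 3.22×1.082/(0.408×51.1))]
= (1/1.082) ln[3.652 × 0.8329] = 0.9242 × ln(3.042) = 0.9242 × 1.112 = 1.028 d.
L(t_c) = L₀ e^(−k_d t_c) = 51.1 × 0.6574 = 33.59 mg/L, and at the critical point k_a D_c = k_d L, so D_c = (0.408/1.49) × 33.59 = 9.199 mg/L.
Minimum DO = C_s − D_c = 11.2 − 9.199 = 2.001 mg/L.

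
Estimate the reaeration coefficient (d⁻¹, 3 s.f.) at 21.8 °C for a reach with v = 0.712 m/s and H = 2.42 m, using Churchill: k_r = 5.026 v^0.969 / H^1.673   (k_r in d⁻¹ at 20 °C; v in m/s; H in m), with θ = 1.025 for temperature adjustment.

k_r(20) = 5.026 × 0.712^0.969 / 2.42^1.673 = 5.026 × 0.7195 / 4.387 = 0.8244 d⁻¹.
k_r(21.8) = 0.8244 × 1.025^(21.8−20) = 0.8244 × 1.045 = 0.8619 d⁻¹.

k_r ≈ 0.862 d⁻¹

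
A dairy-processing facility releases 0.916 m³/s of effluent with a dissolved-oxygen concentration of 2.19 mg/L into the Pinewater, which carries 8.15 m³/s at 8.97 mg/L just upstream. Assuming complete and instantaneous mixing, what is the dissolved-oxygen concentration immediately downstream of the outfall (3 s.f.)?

8.28 mg/L

Flow-weighted mixing: C = (Q_r C_r + Q_w C_w)/(Q_r + Q_w)
= (8.15×8.97 + 0.916×2.19)/(8.15 + 0.916) = 75.11/9.066 = 8.285 mg/L.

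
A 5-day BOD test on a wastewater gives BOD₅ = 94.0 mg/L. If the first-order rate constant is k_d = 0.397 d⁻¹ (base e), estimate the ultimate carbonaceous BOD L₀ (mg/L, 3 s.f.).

L₀ ≈ 109 mg/L

BOD₅ = L₀(1 − e^(−5k_d)) ⇒ L₀ = BOD₅ / (1 − e^(−5×0.397))
= 94.0 / (1 − 0.1374) = 94.0 / 0.8626 = 109.0 mg/L.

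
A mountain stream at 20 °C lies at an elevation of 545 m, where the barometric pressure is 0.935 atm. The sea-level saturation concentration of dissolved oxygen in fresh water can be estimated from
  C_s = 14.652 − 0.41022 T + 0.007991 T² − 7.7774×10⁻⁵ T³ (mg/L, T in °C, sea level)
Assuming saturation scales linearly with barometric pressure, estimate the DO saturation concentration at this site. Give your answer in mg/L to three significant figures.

At sea level: C_s = 14.652 − 0.41022×20 + 0.007991×20² − 7.7774×10⁻⁵×20³ = 9.022 mg/L.
Pressure correction: C_s' = 9.022 × 0.935 = 8.435 mg/L.

C_s ≈ 8.44 mg/L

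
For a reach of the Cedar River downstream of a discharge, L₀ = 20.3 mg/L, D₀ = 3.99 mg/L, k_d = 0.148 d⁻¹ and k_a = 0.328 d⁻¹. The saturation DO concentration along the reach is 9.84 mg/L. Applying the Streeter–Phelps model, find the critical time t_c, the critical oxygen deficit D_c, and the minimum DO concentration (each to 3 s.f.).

t_c ≈ 2.90 d; D_c ≈ 5.96 mg/L; min DO ≈ 3.88 mg/L

With k_a/k_d = 2.216 and 1 − D₀(k_a−k_d)/(k_d L₀) = 0.7610,
t_c = ln(2.216 × 0.7610) / (0.328 − 0.148) = ln(1.686) / 0.1800 = 0.5226/0.1800 = 2.903 d.
D_c = (k_d/k_a) L₀ e^(−k_d t_c) = (0.148/0.328) × 20.3 × e^(−0.148×2.903) = 0.4512 × 20.3 × 0.6507 = 5.960 mg/L.
Minimum DO = C_s − D_c = 9.84 − 5.960 = 3.880 mg/L.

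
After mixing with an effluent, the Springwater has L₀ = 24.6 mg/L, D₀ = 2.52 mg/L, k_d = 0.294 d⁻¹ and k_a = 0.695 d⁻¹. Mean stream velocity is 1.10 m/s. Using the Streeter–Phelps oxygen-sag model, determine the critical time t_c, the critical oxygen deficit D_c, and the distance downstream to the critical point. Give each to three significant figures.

At the critical point dD/dt = 0, so k_d L₀ e^(−k_d t) = k_a D. Substituting D(t) from the Streeter–Phelps equation and solving for t gives
t_c = ln[(k_a/k_d)(1 − D₀(k_a−k_d)/(k_d L₀))] / (k_a−k_d).
Here k_a−k_d = 0.4010 d⁻¹ and 1 − D₀(k_a−k_d)/(k_d L₀) = 1 − 2.52×0.4010/(0.294×24.6) = 0.8603, so
t_c = ln(2.364 × 0.8603) / 0.4010 = 0.7098 / 0.4010 = 1.770 d.
D_c = (k_d/k_a) L₀ e^(−k_d t_c) = (0.294/0.695) × 24.6 × e^(−0.294×1.770) = 0.4230 × 24.6 × 0.5943 = 6.184 mg/L.
x_c = v t_c = 1.10 m/s × 1.770 d × 86400 s/d = 168200 m ≈ 168 km.

t_c ≈ 1.77 d; D_c ≈ 6.18 mg/L; x_c ≈ 168 km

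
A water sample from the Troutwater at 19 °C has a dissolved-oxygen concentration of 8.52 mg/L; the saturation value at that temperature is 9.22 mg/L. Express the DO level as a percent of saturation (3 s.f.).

% saturation = C/C_s × 100 = 8.52/9.22 × 100 = 92.4 %.

92.4 % saturation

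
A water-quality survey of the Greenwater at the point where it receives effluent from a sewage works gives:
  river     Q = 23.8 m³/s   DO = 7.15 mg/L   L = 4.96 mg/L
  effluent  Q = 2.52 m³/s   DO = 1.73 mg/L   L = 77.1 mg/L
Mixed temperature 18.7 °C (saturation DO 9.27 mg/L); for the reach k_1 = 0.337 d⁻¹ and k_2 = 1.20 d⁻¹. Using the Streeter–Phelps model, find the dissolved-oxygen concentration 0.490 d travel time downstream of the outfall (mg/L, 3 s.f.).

Mixed DO = (23.8×7.15 + 2.52×1.73)/(23.8+2.52) = 174.5/26.32 = 6.631 mg/L.
Mixed L₀ = (23.8×4.96 + 2.52×77.1)/(26.32) = 312.3/26.32 = 11.87 mg/L.
Initial deficit D₀ = C_s − DO₀ = 9.27 − 6.631 = 2.639 mg/L.
D(0.490) = [0.337×11.87/(1.20−0.337)](e^(−0.337×0.490) − e^(−1.20×0.490)) + 2.639 e^(−1.20×0.490)
= 4.634 × (0.8478 − 0.5554) + 2.639 × 0.5554 = 2.821 mg/L.
DO = 9.27 − 2.821 = 6.449 mg/L.

DO ≈ 6.45 mg/L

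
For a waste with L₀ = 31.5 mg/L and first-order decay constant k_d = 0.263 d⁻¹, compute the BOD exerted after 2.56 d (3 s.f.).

y ≈ 15.4 mg/L

y_t = L₀(1 − e^(−k_d t)) = 31.5 × (1 − e^(−0.263×2.56))
= 31.5 × (1 − 0.5100) = 31.5 × 0.4900 = 15.43 mg/L.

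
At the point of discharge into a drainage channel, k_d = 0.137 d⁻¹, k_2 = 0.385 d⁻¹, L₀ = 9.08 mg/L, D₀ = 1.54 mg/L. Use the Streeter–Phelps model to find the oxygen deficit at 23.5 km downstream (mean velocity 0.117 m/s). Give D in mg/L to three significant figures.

Travel time t = x/v = 23.5 km / (0.117 m/s) = 23500 m / 0.117 m/s = 200900 s = 2.325 d.
k_d L₀/(k_2−k_d) = 0.137×9.08/(0.385−0.137) = 1.244/0.2480 = 5.016 mg/L.
e^(−k_d t) = e^(−0.137×2.325) = 0.7273; e^(−k_2 t) = e^(−0.385×2.325) = 0.4086.
D = 5.016 × (0.7273 − 0.4086) + 1.54 × 0.4086 = 1.598 + 0.6292 = 2.228 mg/L.

D ≈ 2.23 mg/L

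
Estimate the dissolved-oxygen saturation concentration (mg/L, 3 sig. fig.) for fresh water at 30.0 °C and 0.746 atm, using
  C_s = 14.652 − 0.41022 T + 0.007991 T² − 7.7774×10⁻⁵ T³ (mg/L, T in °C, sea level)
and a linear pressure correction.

At sea level: C_s = 14.652 − 0.41022×30.0 + 0.007991×30.0² − 7.7774×10⁻⁵×30.0³ = 7.437 mg/L.
Pressure correction: C_s' = 7.437 × 0.746 = 5.548 mg/L.

C_s ≈ 5.55 mg/L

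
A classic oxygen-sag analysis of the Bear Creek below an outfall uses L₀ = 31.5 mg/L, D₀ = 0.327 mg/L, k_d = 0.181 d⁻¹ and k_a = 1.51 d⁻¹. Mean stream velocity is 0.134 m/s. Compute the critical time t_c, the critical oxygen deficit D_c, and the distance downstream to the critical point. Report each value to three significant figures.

t_c ≈ 1.54 d; D_c ≈ 2.86 mg/L; x_c ≈ 17.8 km

With k_a/k_d = 8.343 and 1 − D₀(k_a−k_d)/(k_d L₀) = 0.9238,
t_c = ln(8.343 × 0.9238) / (1.51 − 0.181) = ln(7.707) / 1.329 = 2.042/1.329 = 1.537 d.
D_c = (k_d/k_a) L₀ e^(−k_d t_c) = (0.181/1.51) × 31.5 × e^(−0.181×1.537) = 0.1199 × 31.5 × 0.7572 = 2.859 mg/L.
x_c = v t_c = 0.134 m/s × 1.537 d × 86400 s/d = 17790 m ≈ 17.8 km.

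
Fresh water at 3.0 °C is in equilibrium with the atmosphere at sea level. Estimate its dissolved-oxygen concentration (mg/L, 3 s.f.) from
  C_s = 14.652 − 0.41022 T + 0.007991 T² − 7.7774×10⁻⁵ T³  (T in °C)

C_s = 14.652 − 0.41022×3.0 + 0.007991×3.0² − 7.7774×10⁻⁵×3.0³ = 13.49 mg/L.

C_s ≈ 13.5 mg/L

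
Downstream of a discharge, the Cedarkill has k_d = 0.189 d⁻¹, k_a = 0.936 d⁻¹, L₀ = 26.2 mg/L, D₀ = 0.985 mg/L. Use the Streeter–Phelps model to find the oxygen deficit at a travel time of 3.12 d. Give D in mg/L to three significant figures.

D ≈ 3.37 mg/L

k_d L₀/(k_a−k_d) = 0.189×26.2/(0.936−0.189) = 4.952/0.7470 = 6.629 mg/L.
e^(−k_d t) = e^(−0.189×3.120) = 0.5545; e^(−k_a t) = e^(−0.936×3.120) = 0.05392.
D = 6.629 × (0.5545 − 0.05392) + 0.985 × 0.05392 = 3.318 + 0.05311 = 3.371 mg/L.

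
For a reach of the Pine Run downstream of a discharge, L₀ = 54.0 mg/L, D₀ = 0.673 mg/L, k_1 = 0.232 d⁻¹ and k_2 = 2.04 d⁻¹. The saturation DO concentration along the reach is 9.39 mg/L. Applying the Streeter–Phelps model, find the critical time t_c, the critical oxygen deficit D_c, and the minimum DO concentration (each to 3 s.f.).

t_c = [1/(k_2−k_1)] ln[(k_2/k_1)(1 − D₀(k_2−k_1)/(k_1 L₀))]
= [1/(2.04−0.232)] ln[(2.04/0.232)(1 − 0.673×1.808/(0.232×54.0))]
= (1/1.808) ln[8.793 × 0.9029] = 0.5531 × ln(7.939) = 0.5531 × 2.072 = 1.146 d.
L(t_c) = L₀ e^(−k_1 t_c) = 54.0 × 0.7666 = 41.39 mg/L, and at the critical point k_2 D_c = k_1 L, so D_c = (0.232/2.04) × 41.39 = 4.708 mg/L.
Minimum DO = C_s − D_c = 9.39 − 4.708 = 4.682 mg/L.

t_c ≈ 1.15 d; D_c ≈ 4.71 mg/L; min DO ≈ 4.68 mg/L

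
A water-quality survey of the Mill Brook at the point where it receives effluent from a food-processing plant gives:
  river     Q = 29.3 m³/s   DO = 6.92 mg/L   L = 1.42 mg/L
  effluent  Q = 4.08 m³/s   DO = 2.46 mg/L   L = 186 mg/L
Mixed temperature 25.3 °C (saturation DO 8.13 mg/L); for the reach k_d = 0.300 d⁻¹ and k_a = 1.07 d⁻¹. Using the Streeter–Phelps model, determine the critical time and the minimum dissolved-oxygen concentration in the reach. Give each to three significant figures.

t_c ≈ 1.38 d; minimum DO ≈ 3.69 mg/L

Mixed DO = (29.3×6.92 + 4.08×2.46)/(29.3+4.08) = 212.8/33.38 = 6.375 mg/L.
Mixed L₀ = (29.3×1.42 + 4.08×186)/(33.38) = 800.5/33.38 = 23.98 mg/L.
Initial deficit D₀ = C_s − DO₀ = 8.13 − 6.375 = 1.755 mg/L.
t_c = (1/0.7700) ln[(1.07/0.300)(1 − 1.755×0.7700/(0.300×23.98))] = 1.299 × ln(2.897) = 1.381 d.
D_c = (0.300/1.07) × 23.98 × e^(−0.300×1.381) = 0.2804 × 23.98 × 0.6608 = 4.443 mg/L.
Minimum DO = 8.13 − 4.443 = 3.687 mg/L.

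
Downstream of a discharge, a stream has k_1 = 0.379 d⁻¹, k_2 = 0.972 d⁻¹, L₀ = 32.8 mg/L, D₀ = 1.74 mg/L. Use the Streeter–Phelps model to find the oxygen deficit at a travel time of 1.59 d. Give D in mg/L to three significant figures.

D ≈ 7.38 mg/L

k_1 L₀/(k_2−k_1) = 0.379×32.8/(0.972−0.379) = 12.43/0.5930 = 20.96 mg/L.
e^(−k_1 t) = e^(−0.379×1.590) = 0.5474; e^(−k_2 t) = e^(−0.972×1.590) = 0.2132.
D = 20.96 × (0.5474 − 0.2132) + 1.74 × 0.2132 = 7.005 + 0.3710 = 7.376 mg/L.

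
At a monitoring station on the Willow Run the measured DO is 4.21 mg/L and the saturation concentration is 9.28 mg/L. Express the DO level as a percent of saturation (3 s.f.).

% saturation = C/C_s × 100 = 4.21/9.28 × 100 = 45.4 %.

45.4 % saturation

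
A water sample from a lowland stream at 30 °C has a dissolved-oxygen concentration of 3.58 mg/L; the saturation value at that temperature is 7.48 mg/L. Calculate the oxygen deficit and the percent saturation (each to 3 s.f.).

D ≈ 3.90 mg/L; 47.9 % saturation

D = C_s − C = 7.48 − 3.58 = 3.90 mg/L.
% saturation = 3.58/7.48 × 100 = 47.9 %.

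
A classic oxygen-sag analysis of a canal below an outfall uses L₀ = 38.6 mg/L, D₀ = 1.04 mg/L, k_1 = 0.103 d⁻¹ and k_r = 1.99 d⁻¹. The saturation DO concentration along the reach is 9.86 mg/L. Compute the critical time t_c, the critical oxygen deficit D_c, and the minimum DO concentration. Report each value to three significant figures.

t_c ≈ 1.21 d; D_c ≈ 1.76 mg/L; min DO ≈ 8.10 mg/L

t_c = [1/(k_r−k_1)] ln[(k_r/k_1)(1 − D₀(k_r−k_1)/(k_1 L₀))]
= [1/(1.99−0.103)] ln[(1.99/0.103)(1 − 1.04×1.887/(0.103×38.6))]
= (1/1.887) ln[19.32 × 0.5064] = 0.5299 × ln(9.784) = 0.5299 × 2.281 = 1.209 d.
D_c = (k_1/k_r) L₀ e^(−k_1 t_c) = (0.103/1.99) × 38.6 × e^(−0.103×1.209) = 0.05176 × 38.6 × 0.8829 = 1.764 mg/L.
Minimum DO = C_s − D_c = 9.86 − 1.764 = 8.096 mg/L.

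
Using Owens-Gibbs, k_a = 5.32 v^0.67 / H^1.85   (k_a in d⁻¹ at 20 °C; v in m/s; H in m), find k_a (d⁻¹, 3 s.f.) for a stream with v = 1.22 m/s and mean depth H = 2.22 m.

k_a ≈ 1.39 d⁻¹

k_a = 5.32 × 1.22^0.67 / 2.22^1.85 = 5.32 × 1.143 / 4.373 = 1.390 d⁻¹.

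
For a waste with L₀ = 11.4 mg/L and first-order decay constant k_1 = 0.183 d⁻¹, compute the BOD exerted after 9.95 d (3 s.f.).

y ≈ 9.55 mg/L

y_t = L₀(1 − e^(−k_1 t)) = 11.4 × (1 − e^(−0.183×9.95))
= 11.4 × (1 − 0.1619) = 11.4 × 0.8381 = 9.554 mg/L.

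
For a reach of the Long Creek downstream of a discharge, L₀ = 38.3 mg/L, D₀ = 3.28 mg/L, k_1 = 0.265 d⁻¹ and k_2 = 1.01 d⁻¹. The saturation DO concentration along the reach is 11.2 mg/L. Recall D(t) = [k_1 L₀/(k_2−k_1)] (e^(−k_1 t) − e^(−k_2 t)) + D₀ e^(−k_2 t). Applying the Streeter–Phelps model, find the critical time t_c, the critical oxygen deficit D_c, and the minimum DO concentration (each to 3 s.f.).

t_c = [1/(k_2−k_1)] ln[(k_2/k_1)(1 − D₀(k_2−k_1)/(k_1 L₀))]
= [1/(1.01−0.265)] ln[(1.01/0.265)(1 − 3.28×0.7450/(0.265×38.3))]
= (1/0.7450) ln[3.811 × 0.7592] = 1.342 × ln(2.894) = 1.342 × 1.063 = 1.426 d.
D_c = (k_1/k_2) L₀ e^(−k_1 t_c) = (0.265/1.01) × 38.3 × e^(−0.265×1.426) = 0.2624 × 38.3 × 0.6853 = 6.886 mg/L.
Minimum DO = C_s − D_c = 11.2 − 6.886 = 4.314 mg/L.

t_c ≈ 1.43 d; D_c ≈ 6.89 mg/L; min DO ≈ 4.31 mg/L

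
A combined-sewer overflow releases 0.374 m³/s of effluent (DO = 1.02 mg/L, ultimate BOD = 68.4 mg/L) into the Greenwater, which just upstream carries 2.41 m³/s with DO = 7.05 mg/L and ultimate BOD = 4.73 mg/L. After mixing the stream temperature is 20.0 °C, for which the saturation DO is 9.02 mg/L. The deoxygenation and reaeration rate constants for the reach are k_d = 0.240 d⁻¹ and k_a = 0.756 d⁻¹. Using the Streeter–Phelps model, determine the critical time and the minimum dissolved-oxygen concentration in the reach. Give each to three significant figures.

t_c ≈ 1.07 d; minimum DO ≈ 5.75 mg/L

Mixed DO = (2.41×7.05 + 0.374×1.02)/(2.41+0.374) = 17.37/2.784 = 6.240 mg/L.
Mixed L₀ = (2.41×4.73 + 0.374×68.4)/(2.784) = 36.98/2.784 = 13.28 mg/L.
Initial deficit D₀ = C_s − DO₀ = 9.02 − 6.240 = 2.780 mg/L.
t_c = (1/0.5160) ln[(0.756/0.240)(1 − 2.780×0.5160/(0.240×13.28))] = 1.938 × ln(1.733) = 1.065 d.
D_c = (0.240/0.756) × 13.28 × e^(−0.240×1.065) = 0.3175 × 13.28 × 0.7744 = 3.266 mg/L.
Minimum DO = 9.02 − 3.266 = 5.754 mg/L.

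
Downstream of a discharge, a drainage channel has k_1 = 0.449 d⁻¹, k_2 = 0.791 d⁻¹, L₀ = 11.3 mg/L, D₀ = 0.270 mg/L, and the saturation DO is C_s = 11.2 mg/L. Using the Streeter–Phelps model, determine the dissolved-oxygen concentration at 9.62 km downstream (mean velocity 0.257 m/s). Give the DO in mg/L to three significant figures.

Travel time t = x/v = 9.62 km / (0.257 m/s) = 9620 m / 0.257 m/s = 37430 s = 0.4332 d.
k_1 L₀/(k_2−k_1) = 0.449×11.3/(0.791−0.449) = 5.074/0.3420 = 14.84 mg/L.
e^(−k_1 t) = e^(−0.449×0.4332) = 0.8232; e^(−k_2 t) = e^(−0.791×0.4332) = 0.7099.
D = 14.84 × (0.8232 − 0.7099) + 0.270 × 0.7099 = 1.682 + 0.1917 = 1.874 mg/L.
DO = C_s − D = 11.2 − 1.874 = 9.326 mg/L.

DO ≈ 9.33 mg/L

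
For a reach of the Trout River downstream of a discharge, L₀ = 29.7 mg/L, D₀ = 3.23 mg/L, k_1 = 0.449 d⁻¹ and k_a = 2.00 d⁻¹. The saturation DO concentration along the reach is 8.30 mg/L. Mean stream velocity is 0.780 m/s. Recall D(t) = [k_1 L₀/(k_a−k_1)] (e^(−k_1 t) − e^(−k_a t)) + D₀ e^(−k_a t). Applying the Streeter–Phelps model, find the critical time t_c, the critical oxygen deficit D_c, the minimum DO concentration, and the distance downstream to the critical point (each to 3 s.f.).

t_c ≈ 0.659 d; D_c ≈ 4.96 mg/L; min DO ≈ 3.34 mg/L; x_c ≈ 44.4 km

With k_a/k_1 = 4.454 and 1 − D₀(k_a−k_1)/(k_1 L₀) = 0.6243,
t_c = ln(4.454 × 0.6243) / (2.00 − 0.449) = ln(2.781) / 1.551 = 1.023/1.551 = 0.6594 d.
D_c = (k_1/k_a) L₀ e^(−k_1 t_c) = (0.449/2.00) × 29.7 × e^(−0.449×0.6594) = 0.2245 × 29.7 × 0.7437 = 4.959 mg/L.
Minimum DO = C_s − D_c = 8.30 − 4.959 = 3.341 mg/L.
x_c = v t_c = 0.780 m/s × 0.6594 d × 86400 s/d = 44440 m ≈ 44.4 km.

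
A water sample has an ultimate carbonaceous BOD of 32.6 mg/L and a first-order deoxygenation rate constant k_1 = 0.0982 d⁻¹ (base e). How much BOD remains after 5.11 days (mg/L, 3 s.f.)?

L ≈ 19.7 mg/L

L_t = L₀ e^(−k_1 t) = 32.6 × e^(−0.0982×5.11) = 32.6 × 0.6054 = 19.74 mg/L.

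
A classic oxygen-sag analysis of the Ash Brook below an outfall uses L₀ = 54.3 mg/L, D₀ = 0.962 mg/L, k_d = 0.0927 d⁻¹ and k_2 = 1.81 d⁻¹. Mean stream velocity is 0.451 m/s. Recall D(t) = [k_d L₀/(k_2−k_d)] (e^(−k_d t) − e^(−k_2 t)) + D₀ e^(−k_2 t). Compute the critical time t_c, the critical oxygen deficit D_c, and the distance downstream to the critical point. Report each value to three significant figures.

t_c ≈ 1.50 d; D_c ≈ 2.42 mg/L; x_c ≈ 58.4 km

With k_2/k_d = 19.53 and 1 − D₀(k_2−k_d)/(k_d L₀) = 0.6718,
t_c = ln(19.53 × 0.6718) / (1.81 − 0.0927) = ln(13.12) / 1.717 = 2.574/1.717 = 1.499 d.
D_c = (k_d/k_2) L₀ e^(−k_d t_c) = (0.0927/1.81) × 54.3 × e^(−0.0927×1.499) = 0.05122 × 54.3 × 0.8703 = 2.420 mg/L.
x_c = v t_c = 0.451 m/s × 1.499 d × 86400 s/d = 58400 m ≈ 58.4 km.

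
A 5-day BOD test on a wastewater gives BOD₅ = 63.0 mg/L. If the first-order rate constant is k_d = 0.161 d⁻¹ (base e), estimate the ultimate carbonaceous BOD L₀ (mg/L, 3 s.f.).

BOD₅ = L₀(1 − e^(−5k_d)) ⇒ L₀ = BOD₅ / (1 − e^(−5×0.161))
= 63.0 / (1 − 0.4471) = 63.0 / 0.5529 = 113.9 mg/L.

L₀ ≈ 114 mg/L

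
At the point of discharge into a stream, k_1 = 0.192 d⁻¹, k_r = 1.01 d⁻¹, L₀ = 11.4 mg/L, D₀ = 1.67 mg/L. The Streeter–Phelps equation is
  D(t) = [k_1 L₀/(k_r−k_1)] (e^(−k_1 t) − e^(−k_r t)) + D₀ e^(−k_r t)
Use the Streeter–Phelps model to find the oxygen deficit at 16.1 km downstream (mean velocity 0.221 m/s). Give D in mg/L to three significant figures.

Travel time t = x/v = 16.1 km / (0.221 m/s) = 16100 m / 0.221 m/s = 72850 s = 0.8432 d.
k_1 L₀/(k_r−k_1) = 0.192×11.4/(1.01−0.192) = 2.189/0.8180 = 2.676 mg/L.
e^(−k_1 t) = e^(−0.192×0.8432) = 0.8505; e^(−k_r t) = e^(−1.01×0.8432) = 0.4267.
D = 2.676 × (0.8505 − 0.4267) + 1.67 × 0.4267 = 1.134 + 0.7126 = 1.847 mg/L.

D ≈ 1.85 mg/L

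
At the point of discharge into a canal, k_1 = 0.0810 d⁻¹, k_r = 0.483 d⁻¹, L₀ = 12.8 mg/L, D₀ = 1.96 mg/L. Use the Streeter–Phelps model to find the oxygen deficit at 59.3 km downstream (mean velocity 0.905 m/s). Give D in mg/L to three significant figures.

Travel time t = x/v = 59.3 km / (0.905 m/s) = 59300 m / 0.905 m/s = 65520 s = 0.7584 d.
k_1 L₀/(k_r−k_1) = 0.0810×12.8/(0.483−0.0810) = 1.037/0.4020 = 2.579 mg/L.
e^(−k_1 t) = e^(−0.0810×0.7584) = 0.9404; e^(−k_r t) = e^(−0.483×0.7584) = 0.6933.
D = 2.579 × (0.9404 − 0.6933) + 1.96 × 0.6933 = 0.6374 + 1.359 = 1.996 mg/L.

D ≈ 2.00 mg/L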